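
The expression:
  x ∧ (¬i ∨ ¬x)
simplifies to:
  x ∧ ¬i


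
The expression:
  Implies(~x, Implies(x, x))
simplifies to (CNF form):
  True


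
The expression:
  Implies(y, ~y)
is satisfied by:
  {y: False}


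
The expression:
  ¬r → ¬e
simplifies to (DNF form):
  r ∨ ¬e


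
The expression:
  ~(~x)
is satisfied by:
  {x: True}


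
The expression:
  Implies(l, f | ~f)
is always true.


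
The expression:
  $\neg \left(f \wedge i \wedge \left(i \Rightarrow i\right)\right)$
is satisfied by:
  {i: False, f: False}
  {f: True, i: False}
  {i: True, f: False}


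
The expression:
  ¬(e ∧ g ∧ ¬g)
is always true.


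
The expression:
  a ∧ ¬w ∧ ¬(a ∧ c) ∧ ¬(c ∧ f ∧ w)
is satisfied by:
  {a: True, w: False, c: False}


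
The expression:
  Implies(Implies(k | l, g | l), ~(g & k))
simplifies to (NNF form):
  ~g | ~k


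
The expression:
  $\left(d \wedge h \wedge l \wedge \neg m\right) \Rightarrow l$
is always true.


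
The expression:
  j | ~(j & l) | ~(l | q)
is always true.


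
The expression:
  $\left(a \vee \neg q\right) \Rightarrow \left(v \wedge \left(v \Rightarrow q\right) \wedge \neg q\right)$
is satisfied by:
  {q: True, a: False}


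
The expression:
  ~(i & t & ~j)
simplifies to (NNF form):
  j | ~i | ~t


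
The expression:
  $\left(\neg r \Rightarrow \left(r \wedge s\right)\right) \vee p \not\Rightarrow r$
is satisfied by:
  {r: True, p: True}
  {r: True, p: False}
  {p: True, r: False}


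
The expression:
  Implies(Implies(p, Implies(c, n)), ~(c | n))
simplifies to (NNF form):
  ~n & (p | ~c)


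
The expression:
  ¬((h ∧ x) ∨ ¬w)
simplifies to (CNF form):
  w ∧ (¬h ∨ ¬x)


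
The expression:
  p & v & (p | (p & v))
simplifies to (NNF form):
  p & v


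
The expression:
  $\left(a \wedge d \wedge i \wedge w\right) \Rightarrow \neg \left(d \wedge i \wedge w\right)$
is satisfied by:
  {w: False, d: False, a: False, i: False}
  {i: True, w: False, d: False, a: False}
  {a: True, w: False, d: False, i: False}
  {i: True, a: True, w: False, d: False}
  {d: True, i: False, w: False, a: False}
  {i: True, d: True, w: False, a: False}
  {a: True, d: True, i: False, w: False}
  {i: True, a: True, d: True, w: False}
  {w: True, a: False, d: False, i: False}
  {i: True, w: True, a: False, d: False}
  {a: True, w: True, i: False, d: False}
  {i: True, a: True, w: True, d: False}
  {d: True, w: True, a: False, i: False}
  {i: True, d: True, w: True, a: False}
  {a: True, d: True, w: True, i: False}


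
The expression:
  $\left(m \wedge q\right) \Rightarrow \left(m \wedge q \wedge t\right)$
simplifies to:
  $t \vee \neg m \vee \neg q$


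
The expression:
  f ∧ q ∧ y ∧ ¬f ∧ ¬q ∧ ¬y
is never true.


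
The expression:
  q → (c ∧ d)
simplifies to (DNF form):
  (c ∧ d) ∨ ¬q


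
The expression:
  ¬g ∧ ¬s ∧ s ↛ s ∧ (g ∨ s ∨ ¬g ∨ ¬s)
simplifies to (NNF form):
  False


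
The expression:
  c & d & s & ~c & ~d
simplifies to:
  False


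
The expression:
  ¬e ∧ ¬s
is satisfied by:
  {e: False, s: False}


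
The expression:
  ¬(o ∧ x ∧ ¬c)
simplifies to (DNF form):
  c ∨ ¬o ∨ ¬x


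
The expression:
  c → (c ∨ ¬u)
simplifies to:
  True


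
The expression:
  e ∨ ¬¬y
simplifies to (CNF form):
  e ∨ y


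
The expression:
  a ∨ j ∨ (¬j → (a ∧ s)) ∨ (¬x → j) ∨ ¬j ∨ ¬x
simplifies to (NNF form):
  True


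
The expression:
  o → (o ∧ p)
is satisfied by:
  {p: True, o: False}
  {o: False, p: False}
  {o: True, p: True}


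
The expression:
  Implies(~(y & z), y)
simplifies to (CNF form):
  y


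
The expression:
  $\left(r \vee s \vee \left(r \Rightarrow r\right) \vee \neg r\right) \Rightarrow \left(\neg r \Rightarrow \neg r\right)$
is always true.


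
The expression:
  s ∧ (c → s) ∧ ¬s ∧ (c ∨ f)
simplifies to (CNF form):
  False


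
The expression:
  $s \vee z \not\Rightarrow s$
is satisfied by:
  {z: True, s: True}
  {z: True, s: False}
  {s: True, z: False}


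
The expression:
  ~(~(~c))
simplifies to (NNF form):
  ~c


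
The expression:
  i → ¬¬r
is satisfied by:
  {r: True, i: False}
  {i: False, r: False}
  {i: True, r: True}


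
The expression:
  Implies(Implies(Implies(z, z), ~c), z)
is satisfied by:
  {z: True, c: True}
  {z: True, c: False}
  {c: True, z: False}


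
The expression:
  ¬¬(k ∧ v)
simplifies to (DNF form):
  k ∧ v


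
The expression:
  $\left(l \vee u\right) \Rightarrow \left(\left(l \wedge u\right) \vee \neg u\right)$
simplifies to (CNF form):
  $l \vee \neg u$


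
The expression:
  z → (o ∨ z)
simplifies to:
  True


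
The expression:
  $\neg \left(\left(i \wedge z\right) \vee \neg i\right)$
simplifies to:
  $i \wedge \neg z$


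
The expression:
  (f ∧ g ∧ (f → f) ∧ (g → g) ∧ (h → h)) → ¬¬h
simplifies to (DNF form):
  h ∨ ¬f ∨ ¬g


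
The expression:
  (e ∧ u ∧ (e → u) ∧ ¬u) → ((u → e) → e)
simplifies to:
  True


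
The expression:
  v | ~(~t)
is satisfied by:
  {t: True, v: True}
  {t: True, v: False}
  {v: True, t: False}


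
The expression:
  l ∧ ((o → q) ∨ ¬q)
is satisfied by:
  {l: True}


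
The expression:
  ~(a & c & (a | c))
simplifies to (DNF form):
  ~a | ~c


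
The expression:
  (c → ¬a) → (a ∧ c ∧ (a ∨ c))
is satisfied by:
  {a: True, c: True}


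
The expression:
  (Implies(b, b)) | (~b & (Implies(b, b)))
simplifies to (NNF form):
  True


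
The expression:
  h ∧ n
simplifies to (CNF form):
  h ∧ n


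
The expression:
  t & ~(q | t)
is never true.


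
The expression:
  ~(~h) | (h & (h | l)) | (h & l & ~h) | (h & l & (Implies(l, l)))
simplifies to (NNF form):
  h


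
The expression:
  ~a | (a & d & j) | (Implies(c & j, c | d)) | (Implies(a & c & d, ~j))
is always true.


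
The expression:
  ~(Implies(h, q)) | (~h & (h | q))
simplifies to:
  (h & ~q) | (q & ~h)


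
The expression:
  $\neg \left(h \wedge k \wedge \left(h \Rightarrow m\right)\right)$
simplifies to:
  $\neg h \vee \neg k \vee \neg m$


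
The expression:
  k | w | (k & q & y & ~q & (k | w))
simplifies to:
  k | w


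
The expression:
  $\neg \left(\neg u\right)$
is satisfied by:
  {u: True}


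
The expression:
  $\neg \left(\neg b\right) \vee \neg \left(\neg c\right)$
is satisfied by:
  {b: True, c: True}
  {b: True, c: False}
  {c: True, b: False}


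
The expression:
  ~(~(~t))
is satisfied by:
  {t: False}


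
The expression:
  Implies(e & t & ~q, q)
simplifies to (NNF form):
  q | ~e | ~t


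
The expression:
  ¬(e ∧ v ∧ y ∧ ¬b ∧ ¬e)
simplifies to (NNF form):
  True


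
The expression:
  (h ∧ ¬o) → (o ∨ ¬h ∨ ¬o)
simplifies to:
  True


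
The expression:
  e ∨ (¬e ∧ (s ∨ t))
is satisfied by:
  {t: True, e: True, s: True}
  {t: True, e: True, s: False}
  {t: True, s: True, e: False}
  {t: True, s: False, e: False}
  {e: True, s: True, t: False}
  {e: True, s: False, t: False}
  {s: True, e: False, t: False}


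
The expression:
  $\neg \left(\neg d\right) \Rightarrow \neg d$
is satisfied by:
  {d: False}


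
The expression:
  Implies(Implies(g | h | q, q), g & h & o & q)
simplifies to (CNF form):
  (g | h) & (g | ~q) & (h | ~q) & (o | ~q)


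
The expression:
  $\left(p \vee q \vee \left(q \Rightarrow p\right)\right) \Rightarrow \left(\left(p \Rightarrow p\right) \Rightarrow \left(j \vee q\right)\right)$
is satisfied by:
  {q: True, j: True}
  {q: True, j: False}
  {j: True, q: False}


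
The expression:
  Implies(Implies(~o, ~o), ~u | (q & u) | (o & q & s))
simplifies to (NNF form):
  q | ~u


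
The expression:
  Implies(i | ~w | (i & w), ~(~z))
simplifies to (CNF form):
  (w | z) & (z | ~i)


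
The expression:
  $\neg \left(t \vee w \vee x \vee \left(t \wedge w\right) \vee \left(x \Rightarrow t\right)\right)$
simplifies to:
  $\text{False}$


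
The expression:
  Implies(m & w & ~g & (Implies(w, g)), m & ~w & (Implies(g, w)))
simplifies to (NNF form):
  True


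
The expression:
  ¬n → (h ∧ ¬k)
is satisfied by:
  {n: True, h: True, k: False}
  {n: True, h: False, k: False}
  {n: True, k: True, h: True}
  {n: True, k: True, h: False}
  {h: True, k: False, n: False}


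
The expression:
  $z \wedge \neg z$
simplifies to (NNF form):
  $\text{False}$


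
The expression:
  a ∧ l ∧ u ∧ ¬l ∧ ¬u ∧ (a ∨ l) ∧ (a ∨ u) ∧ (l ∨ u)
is never true.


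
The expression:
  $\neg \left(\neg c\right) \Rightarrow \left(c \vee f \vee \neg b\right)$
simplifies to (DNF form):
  $\text{True}$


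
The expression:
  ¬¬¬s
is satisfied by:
  {s: False}


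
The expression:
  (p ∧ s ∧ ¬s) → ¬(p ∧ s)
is always true.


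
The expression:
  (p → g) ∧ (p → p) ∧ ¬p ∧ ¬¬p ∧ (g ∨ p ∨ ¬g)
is never true.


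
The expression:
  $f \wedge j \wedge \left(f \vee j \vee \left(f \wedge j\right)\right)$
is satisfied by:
  {j: True, f: True}


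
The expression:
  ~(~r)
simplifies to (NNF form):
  r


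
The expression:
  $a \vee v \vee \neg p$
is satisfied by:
  {a: True, v: True, p: False}
  {a: True, p: False, v: False}
  {v: True, p: False, a: False}
  {v: False, p: False, a: False}
  {a: True, v: True, p: True}
  {a: True, p: True, v: False}
  {v: True, p: True, a: False}


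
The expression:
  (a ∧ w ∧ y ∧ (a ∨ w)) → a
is always true.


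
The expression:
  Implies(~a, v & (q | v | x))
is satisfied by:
  {a: True, v: True}
  {a: True, v: False}
  {v: True, a: False}


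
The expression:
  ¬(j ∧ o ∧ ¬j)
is always true.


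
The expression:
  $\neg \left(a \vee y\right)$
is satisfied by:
  {y: False, a: False}


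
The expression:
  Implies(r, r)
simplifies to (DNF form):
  True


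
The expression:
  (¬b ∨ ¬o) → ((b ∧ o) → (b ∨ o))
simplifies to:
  True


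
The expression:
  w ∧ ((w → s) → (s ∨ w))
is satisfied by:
  {w: True}


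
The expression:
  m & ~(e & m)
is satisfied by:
  {m: True, e: False}


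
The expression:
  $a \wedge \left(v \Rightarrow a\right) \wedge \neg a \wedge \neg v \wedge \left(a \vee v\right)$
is never true.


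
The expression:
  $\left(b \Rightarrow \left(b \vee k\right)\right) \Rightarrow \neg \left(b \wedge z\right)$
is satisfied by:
  {z: False, b: False}
  {b: True, z: False}
  {z: True, b: False}


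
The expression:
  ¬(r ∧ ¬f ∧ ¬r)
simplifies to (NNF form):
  True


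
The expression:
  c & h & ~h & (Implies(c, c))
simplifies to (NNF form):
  False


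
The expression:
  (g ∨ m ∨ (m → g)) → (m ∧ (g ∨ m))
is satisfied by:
  {m: True}


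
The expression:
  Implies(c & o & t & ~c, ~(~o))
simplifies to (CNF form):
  True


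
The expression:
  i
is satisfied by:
  {i: True}


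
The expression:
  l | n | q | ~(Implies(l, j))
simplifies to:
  l | n | q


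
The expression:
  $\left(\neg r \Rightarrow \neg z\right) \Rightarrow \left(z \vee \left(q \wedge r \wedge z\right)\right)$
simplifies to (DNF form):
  $z$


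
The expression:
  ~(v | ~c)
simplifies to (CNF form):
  c & ~v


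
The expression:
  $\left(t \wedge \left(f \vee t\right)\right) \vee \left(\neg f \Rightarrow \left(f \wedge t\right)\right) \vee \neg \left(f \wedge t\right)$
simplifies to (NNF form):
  $\text{True}$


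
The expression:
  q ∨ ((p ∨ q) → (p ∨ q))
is always true.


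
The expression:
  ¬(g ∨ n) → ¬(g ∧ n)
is always true.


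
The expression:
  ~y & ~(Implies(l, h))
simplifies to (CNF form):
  l & ~h & ~y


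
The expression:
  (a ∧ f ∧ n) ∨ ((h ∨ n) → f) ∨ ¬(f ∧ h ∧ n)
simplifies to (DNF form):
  True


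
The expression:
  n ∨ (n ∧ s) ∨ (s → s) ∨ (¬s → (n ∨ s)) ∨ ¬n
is always true.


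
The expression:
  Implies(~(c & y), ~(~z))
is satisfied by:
  {y: True, z: True, c: True}
  {y: True, z: True, c: False}
  {z: True, c: True, y: False}
  {z: True, c: False, y: False}
  {y: True, c: True, z: False}


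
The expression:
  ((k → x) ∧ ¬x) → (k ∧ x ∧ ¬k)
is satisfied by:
  {x: True, k: True}
  {x: True, k: False}
  {k: True, x: False}


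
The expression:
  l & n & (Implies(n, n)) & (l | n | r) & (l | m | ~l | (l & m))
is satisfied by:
  {n: True, l: True}


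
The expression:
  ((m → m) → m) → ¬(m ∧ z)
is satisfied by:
  {m: False, z: False}
  {z: True, m: False}
  {m: True, z: False}


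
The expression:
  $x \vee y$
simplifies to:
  $x \vee y$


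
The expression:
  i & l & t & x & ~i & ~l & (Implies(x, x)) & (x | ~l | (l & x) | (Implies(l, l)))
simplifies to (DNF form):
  False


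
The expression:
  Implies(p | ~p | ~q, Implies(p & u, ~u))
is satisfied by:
  {p: False, u: False}
  {u: True, p: False}
  {p: True, u: False}


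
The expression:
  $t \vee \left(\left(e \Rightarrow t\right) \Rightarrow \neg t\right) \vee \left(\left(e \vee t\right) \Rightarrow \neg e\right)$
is always true.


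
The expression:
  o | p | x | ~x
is always true.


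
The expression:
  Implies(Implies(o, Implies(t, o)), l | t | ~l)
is always true.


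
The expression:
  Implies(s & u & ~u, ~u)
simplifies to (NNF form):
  True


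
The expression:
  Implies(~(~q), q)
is always true.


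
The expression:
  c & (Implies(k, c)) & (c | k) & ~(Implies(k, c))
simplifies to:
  False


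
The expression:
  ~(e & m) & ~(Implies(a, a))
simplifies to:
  False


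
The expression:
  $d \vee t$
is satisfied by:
  {d: True, t: True}
  {d: True, t: False}
  {t: True, d: False}


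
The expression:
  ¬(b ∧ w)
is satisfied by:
  {w: False, b: False}
  {b: True, w: False}
  {w: True, b: False}


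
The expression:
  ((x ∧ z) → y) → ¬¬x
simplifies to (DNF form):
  x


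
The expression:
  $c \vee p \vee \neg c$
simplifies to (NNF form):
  $\text{True}$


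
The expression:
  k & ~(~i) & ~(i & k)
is never true.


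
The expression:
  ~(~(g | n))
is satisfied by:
  {n: True, g: True}
  {n: True, g: False}
  {g: True, n: False}


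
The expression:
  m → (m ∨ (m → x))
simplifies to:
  True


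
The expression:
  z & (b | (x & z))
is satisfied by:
  {z: True, b: True, x: True}
  {z: True, b: True, x: False}
  {z: True, x: True, b: False}


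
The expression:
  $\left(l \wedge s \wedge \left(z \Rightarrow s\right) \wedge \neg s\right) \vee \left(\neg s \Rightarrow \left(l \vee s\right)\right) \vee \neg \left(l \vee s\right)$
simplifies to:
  $\text{True}$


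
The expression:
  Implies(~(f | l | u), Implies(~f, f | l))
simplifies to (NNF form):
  f | l | u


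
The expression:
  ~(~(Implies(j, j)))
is always true.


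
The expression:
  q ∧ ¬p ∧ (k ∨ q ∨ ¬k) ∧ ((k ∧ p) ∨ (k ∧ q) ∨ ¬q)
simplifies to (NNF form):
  k ∧ q ∧ ¬p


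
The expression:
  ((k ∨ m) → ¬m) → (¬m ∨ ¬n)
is always true.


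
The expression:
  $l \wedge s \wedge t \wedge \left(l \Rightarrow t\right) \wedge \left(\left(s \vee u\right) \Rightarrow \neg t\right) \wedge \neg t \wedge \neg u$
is never true.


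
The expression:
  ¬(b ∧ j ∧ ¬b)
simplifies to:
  True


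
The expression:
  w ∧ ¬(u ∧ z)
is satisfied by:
  {w: True, u: False, z: False}
  {z: True, w: True, u: False}
  {u: True, w: True, z: False}


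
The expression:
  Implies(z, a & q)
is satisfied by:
  {a: True, q: True, z: False}
  {a: True, q: False, z: False}
  {q: True, a: False, z: False}
  {a: False, q: False, z: False}
  {a: True, z: True, q: True}


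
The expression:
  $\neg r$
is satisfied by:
  {r: False}


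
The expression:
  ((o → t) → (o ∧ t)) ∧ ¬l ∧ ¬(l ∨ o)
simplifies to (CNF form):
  False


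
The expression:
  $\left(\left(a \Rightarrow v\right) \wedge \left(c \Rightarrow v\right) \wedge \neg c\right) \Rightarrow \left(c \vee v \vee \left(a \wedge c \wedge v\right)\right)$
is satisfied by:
  {a: True, v: True, c: True}
  {a: True, v: True, c: False}
  {a: True, c: True, v: False}
  {a: True, c: False, v: False}
  {v: True, c: True, a: False}
  {v: True, c: False, a: False}
  {c: True, v: False, a: False}


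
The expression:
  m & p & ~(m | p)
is never true.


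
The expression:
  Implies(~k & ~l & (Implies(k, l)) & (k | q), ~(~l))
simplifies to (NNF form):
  k | l | ~q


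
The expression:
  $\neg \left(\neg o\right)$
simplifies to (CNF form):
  $o$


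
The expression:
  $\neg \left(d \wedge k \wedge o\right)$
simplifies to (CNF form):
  $\neg d \vee \neg k \vee \neg o$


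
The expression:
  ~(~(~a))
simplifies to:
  ~a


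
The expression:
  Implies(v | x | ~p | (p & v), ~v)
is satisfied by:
  {v: False}


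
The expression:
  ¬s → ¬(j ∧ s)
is always true.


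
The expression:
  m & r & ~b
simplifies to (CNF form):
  m & r & ~b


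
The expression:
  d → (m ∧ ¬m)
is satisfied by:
  {d: False}


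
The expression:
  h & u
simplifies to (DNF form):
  h & u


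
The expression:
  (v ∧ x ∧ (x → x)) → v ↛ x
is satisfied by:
  {v: False, x: False}
  {x: True, v: False}
  {v: True, x: False}


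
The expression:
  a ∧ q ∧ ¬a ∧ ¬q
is never true.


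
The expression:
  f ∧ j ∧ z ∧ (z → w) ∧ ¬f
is never true.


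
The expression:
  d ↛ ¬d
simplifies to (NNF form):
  d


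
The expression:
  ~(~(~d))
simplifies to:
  ~d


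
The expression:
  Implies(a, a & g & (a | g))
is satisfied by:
  {g: True, a: False}
  {a: False, g: False}
  {a: True, g: True}


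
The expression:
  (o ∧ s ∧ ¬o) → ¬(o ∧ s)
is always true.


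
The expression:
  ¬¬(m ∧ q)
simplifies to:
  m ∧ q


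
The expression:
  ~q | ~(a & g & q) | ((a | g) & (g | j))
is always true.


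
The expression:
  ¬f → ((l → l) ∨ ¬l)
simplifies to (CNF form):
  True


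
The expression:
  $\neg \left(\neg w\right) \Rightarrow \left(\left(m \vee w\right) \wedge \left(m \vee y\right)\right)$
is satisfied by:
  {y: True, m: True, w: False}
  {y: True, w: False, m: False}
  {m: True, w: False, y: False}
  {m: False, w: False, y: False}
  {y: True, m: True, w: True}
  {y: True, w: True, m: False}
  {m: True, w: True, y: False}


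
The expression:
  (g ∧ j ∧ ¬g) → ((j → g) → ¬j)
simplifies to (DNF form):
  True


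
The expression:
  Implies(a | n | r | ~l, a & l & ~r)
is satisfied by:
  {a: True, l: True, n: False, r: False}
  {l: True, a: False, n: False, r: False}
  {a: True, n: True, l: True, r: False}


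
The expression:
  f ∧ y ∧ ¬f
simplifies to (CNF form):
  False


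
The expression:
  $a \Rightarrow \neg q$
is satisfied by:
  {q: False, a: False}
  {a: True, q: False}
  {q: True, a: False}


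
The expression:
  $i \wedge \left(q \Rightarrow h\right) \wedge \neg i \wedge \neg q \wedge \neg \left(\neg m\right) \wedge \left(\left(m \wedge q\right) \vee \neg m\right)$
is never true.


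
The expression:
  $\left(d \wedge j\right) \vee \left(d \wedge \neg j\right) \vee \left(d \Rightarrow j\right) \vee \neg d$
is always true.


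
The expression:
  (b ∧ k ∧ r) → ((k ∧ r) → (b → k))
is always true.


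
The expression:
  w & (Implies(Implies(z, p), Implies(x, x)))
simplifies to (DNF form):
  w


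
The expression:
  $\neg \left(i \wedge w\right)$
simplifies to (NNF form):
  $\neg i \vee \neg w$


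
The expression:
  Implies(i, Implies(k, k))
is always true.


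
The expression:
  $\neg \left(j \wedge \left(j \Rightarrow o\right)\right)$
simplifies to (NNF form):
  $\neg j \vee \neg o$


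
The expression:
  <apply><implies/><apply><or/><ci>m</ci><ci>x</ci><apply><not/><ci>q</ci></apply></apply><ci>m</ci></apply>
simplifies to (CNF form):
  <apply><and/><apply><or/><ci>m</ci><ci>q</ci></apply><apply><or/><ci>m</ci><apply><not/><ci>x</ci></apply></apply></apply>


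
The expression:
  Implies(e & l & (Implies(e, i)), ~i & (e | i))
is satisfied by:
  {l: False, e: False, i: False}
  {i: True, l: False, e: False}
  {e: True, l: False, i: False}
  {i: True, e: True, l: False}
  {l: True, i: False, e: False}
  {i: True, l: True, e: False}
  {e: True, l: True, i: False}


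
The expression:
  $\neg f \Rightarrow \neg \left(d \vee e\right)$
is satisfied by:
  {f: True, e: False, d: False}
  {d: True, f: True, e: False}
  {f: True, e: True, d: False}
  {d: True, f: True, e: True}
  {d: False, e: False, f: False}


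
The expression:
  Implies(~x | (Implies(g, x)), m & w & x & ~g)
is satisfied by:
  {m: True, w: True, x: True, g: False}


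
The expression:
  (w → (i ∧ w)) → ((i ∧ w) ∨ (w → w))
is always true.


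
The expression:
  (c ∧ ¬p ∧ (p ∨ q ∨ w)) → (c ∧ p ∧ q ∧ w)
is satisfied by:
  {p: True, w: False, c: False, q: False}
  {p: True, q: True, w: False, c: False}
  {p: True, w: True, c: False, q: False}
  {p: True, q: True, w: True, c: False}
  {q: False, w: False, c: False, p: False}
  {q: True, w: False, c: False, p: False}
  {w: True, q: False, c: False, p: False}
  {q: True, w: True, c: False, p: False}
  {c: True, p: True, q: False, w: False}
  {q: True, c: True, p: True, w: False}
  {c: True, p: True, w: True, q: False}
  {q: True, c: True, p: True, w: True}
  {c: True, p: False, w: False, q: False}


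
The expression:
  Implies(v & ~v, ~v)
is always true.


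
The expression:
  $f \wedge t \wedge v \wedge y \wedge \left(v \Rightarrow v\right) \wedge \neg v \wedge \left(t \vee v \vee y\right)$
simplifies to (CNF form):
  $\text{False}$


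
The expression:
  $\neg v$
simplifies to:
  $\neg v$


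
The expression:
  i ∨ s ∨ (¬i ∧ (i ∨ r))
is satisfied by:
  {i: True, r: True, s: True}
  {i: True, r: True, s: False}
  {i: True, s: True, r: False}
  {i: True, s: False, r: False}
  {r: True, s: True, i: False}
  {r: True, s: False, i: False}
  {s: True, r: False, i: False}


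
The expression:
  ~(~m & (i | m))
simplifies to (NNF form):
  m | ~i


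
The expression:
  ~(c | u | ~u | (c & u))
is never true.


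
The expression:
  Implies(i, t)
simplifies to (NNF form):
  t | ~i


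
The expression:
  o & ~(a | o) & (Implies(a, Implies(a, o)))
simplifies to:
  False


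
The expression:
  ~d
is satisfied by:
  {d: False}


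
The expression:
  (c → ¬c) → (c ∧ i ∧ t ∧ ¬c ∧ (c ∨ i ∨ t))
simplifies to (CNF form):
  c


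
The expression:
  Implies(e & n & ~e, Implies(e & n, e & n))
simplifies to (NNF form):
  True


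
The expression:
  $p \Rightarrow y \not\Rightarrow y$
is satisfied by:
  {p: False}


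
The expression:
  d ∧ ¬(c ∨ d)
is never true.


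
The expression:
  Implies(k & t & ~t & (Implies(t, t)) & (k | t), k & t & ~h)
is always true.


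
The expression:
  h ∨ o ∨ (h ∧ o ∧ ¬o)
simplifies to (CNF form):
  h ∨ o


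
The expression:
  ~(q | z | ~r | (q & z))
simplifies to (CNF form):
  r & ~q & ~z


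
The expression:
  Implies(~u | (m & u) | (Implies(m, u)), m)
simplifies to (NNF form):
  m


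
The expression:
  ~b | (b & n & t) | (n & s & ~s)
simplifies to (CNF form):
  (n | ~b) & (t | ~b)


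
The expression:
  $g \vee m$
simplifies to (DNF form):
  $g \vee m$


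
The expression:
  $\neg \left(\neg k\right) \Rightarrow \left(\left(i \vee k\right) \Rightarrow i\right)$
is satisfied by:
  {i: True, k: False}
  {k: False, i: False}
  {k: True, i: True}


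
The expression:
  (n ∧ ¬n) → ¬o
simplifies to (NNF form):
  True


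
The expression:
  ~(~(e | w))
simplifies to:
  e | w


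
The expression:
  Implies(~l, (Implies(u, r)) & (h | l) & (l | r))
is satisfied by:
  {r: True, l: True, h: True}
  {r: True, l: True, h: False}
  {l: True, h: True, r: False}
  {l: True, h: False, r: False}
  {r: True, h: True, l: False}


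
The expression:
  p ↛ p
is never true.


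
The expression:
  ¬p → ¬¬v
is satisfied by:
  {v: True, p: True}
  {v: True, p: False}
  {p: True, v: False}


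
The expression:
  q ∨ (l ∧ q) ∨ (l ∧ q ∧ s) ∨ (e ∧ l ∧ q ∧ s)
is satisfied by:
  {q: True}


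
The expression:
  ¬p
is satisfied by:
  {p: False}


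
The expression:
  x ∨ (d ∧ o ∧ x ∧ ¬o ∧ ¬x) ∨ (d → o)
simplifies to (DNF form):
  o ∨ x ∨ ¬d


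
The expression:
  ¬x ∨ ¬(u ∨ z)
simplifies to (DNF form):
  (¬u ∧ ¬z) ∨ ¬x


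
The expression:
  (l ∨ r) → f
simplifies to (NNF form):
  f ∨ (¬l ∧ ¬r)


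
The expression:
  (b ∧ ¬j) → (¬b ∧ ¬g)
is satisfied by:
  {j: True, b: False}
  {b: False, j: False}
  {b: True, j: True}


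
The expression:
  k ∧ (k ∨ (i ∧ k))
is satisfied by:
  {k: True}


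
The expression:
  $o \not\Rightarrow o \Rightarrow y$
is always true.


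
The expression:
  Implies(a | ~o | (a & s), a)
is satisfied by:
  {a: True, o: True}
  {a: True, o: False}
  {o: True, a: False}


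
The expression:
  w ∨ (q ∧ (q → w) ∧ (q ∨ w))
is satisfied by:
  {w: True}


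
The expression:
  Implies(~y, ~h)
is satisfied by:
  {y: True, h: False}
  {h: False, y: False}
  {h: True, y: True}


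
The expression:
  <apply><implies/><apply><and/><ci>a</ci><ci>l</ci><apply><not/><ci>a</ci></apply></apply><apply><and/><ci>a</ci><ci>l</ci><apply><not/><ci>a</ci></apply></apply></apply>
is always true.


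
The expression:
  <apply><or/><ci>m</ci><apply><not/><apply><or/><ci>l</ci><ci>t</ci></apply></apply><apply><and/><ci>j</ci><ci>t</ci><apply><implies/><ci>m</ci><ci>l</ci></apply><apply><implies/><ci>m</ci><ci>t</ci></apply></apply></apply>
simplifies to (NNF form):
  <apply><or/><ci>m</ci><apply><and/><ci>j</ci><ci>t</ci></apply><apply><and/><apply><not/><ci>l</ci></apply><apply><not/><ci>t</ci></apply></apply></apply>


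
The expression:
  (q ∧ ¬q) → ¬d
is always true.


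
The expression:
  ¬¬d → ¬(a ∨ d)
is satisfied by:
  {d: False}


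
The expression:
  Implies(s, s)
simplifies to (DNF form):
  True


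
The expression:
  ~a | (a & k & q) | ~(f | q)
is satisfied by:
  {k: True, q: False, a: False, f: False}
  {k: False, q: False, a: False, f: False}
  {f: True, k: True, q: False, a: False}
  {f: True, k: False, q: False, a: False}
  {q: True, k: True, f: False, a: False}
  {q: True, f: False, k: False, a: False}
  {f: True, q: True, k: True, a: False}
  {f: True, q: True, k: False, a: False}
  {a: True, k: True, q: False, f: False}
  {a: True, k: False, q: False, f: False}
  {a: True, q: True, k: True, f: False}
  {f: True, a: True, q: True, k: True}


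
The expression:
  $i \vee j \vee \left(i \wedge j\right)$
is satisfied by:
  {i: True, j: True}
  {i: True, j: False}
  {j: True, i: False}


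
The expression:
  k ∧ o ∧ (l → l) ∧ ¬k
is never true.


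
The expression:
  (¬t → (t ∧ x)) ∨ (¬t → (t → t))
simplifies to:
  True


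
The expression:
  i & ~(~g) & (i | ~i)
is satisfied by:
  {i: True, g: True}


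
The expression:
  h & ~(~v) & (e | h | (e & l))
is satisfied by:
  {h: True, v: True}


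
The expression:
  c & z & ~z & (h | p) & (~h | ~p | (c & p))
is never true.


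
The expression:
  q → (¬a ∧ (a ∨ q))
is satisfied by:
  {q: False, a: False}
  {a: True, q: False}
  {q: True, a: False}


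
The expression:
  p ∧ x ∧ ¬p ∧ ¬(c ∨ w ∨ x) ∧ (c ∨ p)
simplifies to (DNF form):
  False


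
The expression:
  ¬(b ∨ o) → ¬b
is always true.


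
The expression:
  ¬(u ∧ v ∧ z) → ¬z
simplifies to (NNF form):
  (u ∧ v) ∨ ¬z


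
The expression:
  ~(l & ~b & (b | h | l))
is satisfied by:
  {b: True, l: False}
  {l: False, b: False}
  {l: True, b: True}


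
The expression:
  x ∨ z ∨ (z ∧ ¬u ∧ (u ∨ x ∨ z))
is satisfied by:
  {x: True, z: True}
  {x: True, z: False}
  {z: True, x: False}


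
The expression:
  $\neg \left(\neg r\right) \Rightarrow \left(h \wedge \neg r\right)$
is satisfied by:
  {r: False}


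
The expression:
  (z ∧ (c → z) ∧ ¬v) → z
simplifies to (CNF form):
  True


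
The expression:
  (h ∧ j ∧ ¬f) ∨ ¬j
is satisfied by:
  {h: True, f: False, j: False}
  {f: False, j: False, h: False}
  {h: True, f: True, j: False}
  {f: True, h: False, j: False}
  {j: True, h: True, f: False}


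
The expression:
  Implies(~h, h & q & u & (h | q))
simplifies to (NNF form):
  h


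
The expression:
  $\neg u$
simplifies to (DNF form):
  $\neg u$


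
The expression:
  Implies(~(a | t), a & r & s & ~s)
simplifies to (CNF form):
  a | t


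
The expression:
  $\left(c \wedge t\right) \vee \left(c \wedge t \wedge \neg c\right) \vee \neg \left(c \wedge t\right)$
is always true.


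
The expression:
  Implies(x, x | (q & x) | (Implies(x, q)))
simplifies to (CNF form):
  True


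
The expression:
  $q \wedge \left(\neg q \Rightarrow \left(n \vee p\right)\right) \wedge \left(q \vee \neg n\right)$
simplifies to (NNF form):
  $q$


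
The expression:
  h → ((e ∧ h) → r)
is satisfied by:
  {r: True, h: False, e: False}
  {h: False, e: False, r: False}
  {r: True, e: True, h: False}
  {e: True, h: False, r: False}
  {r: True, h: True, e: False}
  {h: True, r: False, e: False}
  {r: True, e: True, h: True}


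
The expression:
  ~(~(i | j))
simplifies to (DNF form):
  i | j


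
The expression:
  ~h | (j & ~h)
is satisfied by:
  {h: False}


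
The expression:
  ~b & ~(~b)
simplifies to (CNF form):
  False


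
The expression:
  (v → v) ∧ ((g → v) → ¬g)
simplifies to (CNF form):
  ¬g ∨ ¬v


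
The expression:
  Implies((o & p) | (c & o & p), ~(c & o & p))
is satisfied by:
  {p: False, c: False, o: False}
  {o: True, p: False, c: False}
  {c: True, p: False, o: False}
  {o: True, c: True, p: False}
  {p: True, o: False, c: False}
  {o: True, p: True, c: False}
  {c: True, p: True, o: False}


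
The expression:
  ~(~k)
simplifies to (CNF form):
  k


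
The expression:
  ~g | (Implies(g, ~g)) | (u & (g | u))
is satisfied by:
  {u: True, g: False}
  {g: False, u: False}
  {g: True, u: True}


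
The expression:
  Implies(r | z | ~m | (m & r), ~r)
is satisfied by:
  {r: False}


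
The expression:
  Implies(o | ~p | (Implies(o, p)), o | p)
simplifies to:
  o | p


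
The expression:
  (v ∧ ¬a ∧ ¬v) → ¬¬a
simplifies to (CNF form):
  True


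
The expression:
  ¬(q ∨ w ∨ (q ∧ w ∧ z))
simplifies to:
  ¬q ∧ ¬w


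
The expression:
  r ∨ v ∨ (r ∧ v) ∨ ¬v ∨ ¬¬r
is always true.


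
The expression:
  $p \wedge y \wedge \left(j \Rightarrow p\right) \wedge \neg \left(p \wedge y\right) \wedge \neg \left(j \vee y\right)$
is never true.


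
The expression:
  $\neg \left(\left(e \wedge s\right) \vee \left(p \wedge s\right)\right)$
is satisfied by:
  {p: False, s: False, e: False}
  {e: True, p: False, s: False}
  {p: True, e: False, s: False}
  {e: True, p: True, s: False}
  {s: True, e: False, p: False}


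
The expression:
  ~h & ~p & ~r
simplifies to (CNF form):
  ~h & ~p & ~r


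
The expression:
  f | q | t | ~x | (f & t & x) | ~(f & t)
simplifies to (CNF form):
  True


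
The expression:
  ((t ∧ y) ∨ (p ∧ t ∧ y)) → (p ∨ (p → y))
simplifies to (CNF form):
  True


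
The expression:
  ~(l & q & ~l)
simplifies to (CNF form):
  True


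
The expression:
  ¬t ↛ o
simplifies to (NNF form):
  o ∨ ¬t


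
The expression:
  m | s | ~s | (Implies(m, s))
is always true.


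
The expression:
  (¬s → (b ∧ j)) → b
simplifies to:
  b ∨ ¬s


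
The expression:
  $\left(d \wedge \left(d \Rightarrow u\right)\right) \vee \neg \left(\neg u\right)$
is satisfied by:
  {u: True}


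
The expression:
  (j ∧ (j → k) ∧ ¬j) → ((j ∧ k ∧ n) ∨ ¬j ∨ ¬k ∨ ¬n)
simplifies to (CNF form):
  True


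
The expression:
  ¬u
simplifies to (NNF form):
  ¬u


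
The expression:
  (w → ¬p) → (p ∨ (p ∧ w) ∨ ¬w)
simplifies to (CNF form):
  p ∨ ¬w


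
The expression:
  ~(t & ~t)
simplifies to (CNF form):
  True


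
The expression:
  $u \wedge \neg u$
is never true.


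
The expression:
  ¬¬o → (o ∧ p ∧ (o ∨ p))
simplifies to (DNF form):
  p ∨ ¬o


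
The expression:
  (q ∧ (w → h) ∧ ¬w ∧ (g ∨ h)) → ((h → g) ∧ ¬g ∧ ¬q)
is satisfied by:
  {w: True, h: False, g: False, q: False}
  {w: True, g: True, h: False, q: False}
  {w: True, h: True, g: False, q: False}
  {w: True, g: True, h: True, q: False}
  {w: False, h: False, g: False, q: False}
  {g: True, w: False, h: False, q: False}
  {h: True, w: False, g: False, q: False}
  {g: True, h: True, w: False, q: False}
  {q: True, w: True, h: False, g: False}
  {q: True, g: True, w: True, h: False}
  {q: True, w: True, h: True, g: False}
  {q: True, g: True, w: True, h: True}
  {q: True, w: False, h: False, g: False}


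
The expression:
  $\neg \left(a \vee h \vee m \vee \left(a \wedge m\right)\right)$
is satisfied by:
  {h: False, a: False, m: False}


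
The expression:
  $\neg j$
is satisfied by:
  {j: False}


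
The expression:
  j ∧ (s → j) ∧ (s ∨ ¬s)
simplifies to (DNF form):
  j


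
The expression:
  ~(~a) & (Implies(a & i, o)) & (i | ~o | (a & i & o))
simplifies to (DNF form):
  (a & i & o) | (a & i & ~i) | (a & o & ~o) | (a & ~i & ~o)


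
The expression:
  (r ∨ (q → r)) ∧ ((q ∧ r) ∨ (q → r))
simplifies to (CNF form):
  r ∨ ¬q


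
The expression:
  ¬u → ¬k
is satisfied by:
  {u: True, k: False}
  {k: False, u: False}
  {k: True, u: True}


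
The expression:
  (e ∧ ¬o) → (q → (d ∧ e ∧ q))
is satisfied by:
  {d: True, o: True, e: False, q: False}
  {d: True, e: False, q: False, o: False}
  {o: True, e: False, q: False, d: False}
  {o: False, e: False, q: False, d: False}
  {d: True, q: True, o: True, e: False}
  {d: True, q: True, o: False, e: False}
  {q: True, o: True, d: False, e: False}
  {q: True, d: False, e: False, o: False}
  {o: True, d: True, e: True, q: False}
  {d: True, e: True, o: False, q: False}
  {o: True, e: True, d: False, q: False}
  {e: True, d: False, q: False, o: False}
  {d: True, q: True, e: True, o: True}
  {d: True, q: True, e: True, o: False}
  {q: True, e: True, o: True, d: False}


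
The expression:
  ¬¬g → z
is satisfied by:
  {z: True, g: False}
  {g: False, z: False}
  {g: True, z: True}


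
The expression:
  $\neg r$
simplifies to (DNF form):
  $\neg r$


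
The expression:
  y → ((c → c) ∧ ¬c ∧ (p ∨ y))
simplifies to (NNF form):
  ¬c ∨ ¬y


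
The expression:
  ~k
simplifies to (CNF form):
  ~k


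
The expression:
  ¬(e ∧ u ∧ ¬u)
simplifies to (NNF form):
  True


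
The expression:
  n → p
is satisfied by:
  {p: True, n: False}
  {n: False, p: False}
  {n: True, p: True}


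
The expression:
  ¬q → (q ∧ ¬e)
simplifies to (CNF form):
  q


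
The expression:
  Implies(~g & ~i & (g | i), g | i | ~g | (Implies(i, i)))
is always true.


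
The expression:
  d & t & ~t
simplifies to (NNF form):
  False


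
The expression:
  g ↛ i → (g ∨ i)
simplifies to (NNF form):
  True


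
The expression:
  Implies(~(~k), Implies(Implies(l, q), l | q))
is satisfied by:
  {q: True, l: True, k: False}
  {q: True, k: False, l: False}
  {l: True, k: False, q: False}
  {l: False, k: False, q: False}
  {q: True, l: True, k: True}
  {q: True, k: True, l: False}
  {l: True, k: True, q: False}


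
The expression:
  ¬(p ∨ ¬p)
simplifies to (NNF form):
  False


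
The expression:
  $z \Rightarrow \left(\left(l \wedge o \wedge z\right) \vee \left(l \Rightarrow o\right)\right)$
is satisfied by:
  {o: True, l: False, z: False}
  {l: False, z: False, o: False}
  {o: True, z: True, l: False}
  {z: True, l: False, o: False}
  {o: True, l: True, z: False}
  {l: True, o: False, z: False}
  {o: True, z: True, l: True}


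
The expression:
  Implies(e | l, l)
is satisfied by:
  {l: True, e: False}
  {e: False, l: False}
  {e: True, l: True}


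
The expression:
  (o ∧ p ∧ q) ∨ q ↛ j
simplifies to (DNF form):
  (q ∧ ¬j) ∨ (o ∧ p ∧ q) ∨ (o ∧ q ∧ ¬j) ∨ (p ∧ q ∧ ¬j)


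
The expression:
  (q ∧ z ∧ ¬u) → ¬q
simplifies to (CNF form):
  u ∨ ¬q ∨ ¬z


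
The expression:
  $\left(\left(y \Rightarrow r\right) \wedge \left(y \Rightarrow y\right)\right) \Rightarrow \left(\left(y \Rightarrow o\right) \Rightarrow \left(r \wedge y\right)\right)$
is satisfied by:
  {y: True}


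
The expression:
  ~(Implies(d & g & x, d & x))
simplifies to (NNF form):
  False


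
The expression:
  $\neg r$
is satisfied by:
  {r: False}


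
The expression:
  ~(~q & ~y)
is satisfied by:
  {y: True, q: True}
  {y: True, q: False}
  {q: True, y: False}


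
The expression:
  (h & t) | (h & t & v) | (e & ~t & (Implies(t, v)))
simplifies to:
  (h & t) | (e & ~t)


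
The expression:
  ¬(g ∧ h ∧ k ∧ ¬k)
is always true.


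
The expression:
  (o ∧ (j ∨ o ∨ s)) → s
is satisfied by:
  {s: True, o: False}
  {o: False, s: False}
  {o: True, s: True}


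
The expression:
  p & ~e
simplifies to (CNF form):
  p & ~e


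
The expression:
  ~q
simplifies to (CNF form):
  ~q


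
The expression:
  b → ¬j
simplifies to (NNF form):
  ¬b ∨ ¬j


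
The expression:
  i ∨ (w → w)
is always true.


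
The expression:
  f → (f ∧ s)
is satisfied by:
  {s: True, f: False}
  {f: False, s: False}
  {f: True, s: True}


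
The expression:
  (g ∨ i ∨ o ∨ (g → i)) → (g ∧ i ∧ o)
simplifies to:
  g ∧ i ∧ o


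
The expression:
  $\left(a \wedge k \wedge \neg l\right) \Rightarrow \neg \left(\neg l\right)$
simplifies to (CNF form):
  $l \vee \neg a \vee \neg k$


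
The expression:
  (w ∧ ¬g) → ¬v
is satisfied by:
  {g: True, w: False, v: False}
  {w: False, v: False, g: False}
  {g: True, v: True, w: False}
  {v: True, w: False, g: False}
  {g: True, w: True, v: False}
  {w: True, g: False, v: False}
  {g: True, v: True, w: True}


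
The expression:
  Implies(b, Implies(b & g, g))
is always true.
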